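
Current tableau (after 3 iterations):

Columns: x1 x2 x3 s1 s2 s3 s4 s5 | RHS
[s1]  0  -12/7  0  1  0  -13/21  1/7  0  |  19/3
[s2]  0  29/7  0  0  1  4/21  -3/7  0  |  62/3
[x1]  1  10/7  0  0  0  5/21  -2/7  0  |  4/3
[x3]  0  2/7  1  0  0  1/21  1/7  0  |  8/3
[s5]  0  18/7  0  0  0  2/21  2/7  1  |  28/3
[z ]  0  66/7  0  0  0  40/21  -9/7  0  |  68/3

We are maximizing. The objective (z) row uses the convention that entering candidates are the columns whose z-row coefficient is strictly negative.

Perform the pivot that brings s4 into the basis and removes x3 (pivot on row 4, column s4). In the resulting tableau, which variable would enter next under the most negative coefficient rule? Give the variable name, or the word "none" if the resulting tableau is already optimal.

none

Pivot element 1/7. New z-row = old z-row − (-9/7)·(row 4/(1/7)).
Updated z-row coefficients: x1: 0, x2: 12, x3: 9, s1: 0, s2: 0, s3: 7/3, s4: 0, s5: 0.
No coefficient is strictly negative; the tableau after this pivot is optimal.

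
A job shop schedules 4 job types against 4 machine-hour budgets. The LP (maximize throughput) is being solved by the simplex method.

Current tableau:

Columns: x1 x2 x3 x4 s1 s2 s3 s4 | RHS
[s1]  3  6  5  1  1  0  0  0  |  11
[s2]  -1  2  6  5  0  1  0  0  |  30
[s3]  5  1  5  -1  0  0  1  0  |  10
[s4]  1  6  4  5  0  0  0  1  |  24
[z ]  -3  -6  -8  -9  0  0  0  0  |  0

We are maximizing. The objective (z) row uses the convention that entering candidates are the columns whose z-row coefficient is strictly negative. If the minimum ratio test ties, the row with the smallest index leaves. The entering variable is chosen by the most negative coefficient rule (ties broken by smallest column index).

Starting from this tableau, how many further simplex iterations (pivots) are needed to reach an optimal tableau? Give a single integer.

pivot: x4 in, s4 out → z = 216/5
pivot: x1 in, s1 out → z = 321/7
No improving column remains; optimal.

2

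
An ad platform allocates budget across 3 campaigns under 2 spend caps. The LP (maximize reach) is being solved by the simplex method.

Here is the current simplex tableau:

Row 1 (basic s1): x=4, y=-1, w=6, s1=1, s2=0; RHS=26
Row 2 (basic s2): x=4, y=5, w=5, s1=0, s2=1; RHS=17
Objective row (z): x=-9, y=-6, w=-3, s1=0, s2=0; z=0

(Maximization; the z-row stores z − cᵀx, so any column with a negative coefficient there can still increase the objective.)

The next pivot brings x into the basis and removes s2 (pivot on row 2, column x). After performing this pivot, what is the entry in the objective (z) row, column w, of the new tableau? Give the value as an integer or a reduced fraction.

33/4

Pivot element is row 2, column x: 4.
Normalize row 2: new (row 2, w) = 5/4 = 5/4.
z-row ← z-row − (-9)·(new row 2): -3 − (-9)·(5/4) = 33/4.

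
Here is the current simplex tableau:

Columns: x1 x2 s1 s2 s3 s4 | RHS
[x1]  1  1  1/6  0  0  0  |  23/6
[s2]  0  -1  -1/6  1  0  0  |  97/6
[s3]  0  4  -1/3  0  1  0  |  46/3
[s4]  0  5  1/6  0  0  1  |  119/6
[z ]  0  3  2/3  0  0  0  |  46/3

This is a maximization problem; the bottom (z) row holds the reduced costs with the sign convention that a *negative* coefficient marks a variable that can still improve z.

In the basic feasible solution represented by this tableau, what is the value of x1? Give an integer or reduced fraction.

x1 is basic (row 1); its value is the RHS of that row: 23/6.

23/6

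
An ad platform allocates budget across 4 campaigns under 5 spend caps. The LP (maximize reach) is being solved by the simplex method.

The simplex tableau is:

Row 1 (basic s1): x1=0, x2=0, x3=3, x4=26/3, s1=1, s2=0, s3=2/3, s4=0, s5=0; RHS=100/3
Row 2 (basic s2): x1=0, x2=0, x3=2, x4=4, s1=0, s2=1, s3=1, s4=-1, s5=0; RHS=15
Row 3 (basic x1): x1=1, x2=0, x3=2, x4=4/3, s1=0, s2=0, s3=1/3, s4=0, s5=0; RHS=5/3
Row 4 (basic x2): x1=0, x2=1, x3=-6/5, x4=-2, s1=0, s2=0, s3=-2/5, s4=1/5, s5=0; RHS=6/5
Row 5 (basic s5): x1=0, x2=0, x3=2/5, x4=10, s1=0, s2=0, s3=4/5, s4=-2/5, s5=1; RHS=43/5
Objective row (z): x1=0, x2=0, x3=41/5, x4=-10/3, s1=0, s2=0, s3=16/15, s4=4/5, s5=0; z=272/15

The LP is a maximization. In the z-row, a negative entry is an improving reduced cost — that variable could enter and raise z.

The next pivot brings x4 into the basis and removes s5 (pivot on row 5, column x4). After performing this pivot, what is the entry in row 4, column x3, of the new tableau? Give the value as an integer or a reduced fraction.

-28/25

Pivot element is row 5, column x4: 10.
Normalize row 5: new (row 5, x3) = (2/5)/10 = 1/25.
row 4 ← row 4 − (-2)·(new row 5): -6/5 − (-2)·(1/25) = -28/25.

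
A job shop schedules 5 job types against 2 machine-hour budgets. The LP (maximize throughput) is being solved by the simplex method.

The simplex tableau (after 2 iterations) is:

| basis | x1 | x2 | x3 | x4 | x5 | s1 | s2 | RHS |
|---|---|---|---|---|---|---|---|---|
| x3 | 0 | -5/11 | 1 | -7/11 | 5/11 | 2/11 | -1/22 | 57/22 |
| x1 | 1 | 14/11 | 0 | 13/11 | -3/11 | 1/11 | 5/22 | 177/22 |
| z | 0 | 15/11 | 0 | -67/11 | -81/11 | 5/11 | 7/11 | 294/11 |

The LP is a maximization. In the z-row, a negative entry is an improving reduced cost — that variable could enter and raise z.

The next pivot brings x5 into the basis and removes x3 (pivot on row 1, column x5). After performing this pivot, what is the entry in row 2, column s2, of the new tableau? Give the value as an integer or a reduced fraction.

Pivot element is row 1, column x5: 5/11.
Normalize row 1: new (row 1, s2) = (-1/22)/(5/11) = -1/10.
row 2 ← row 2 − (-3/11)·(new row 1): 5/22 − (-3/11)·(-1/10) = 1/5.

1/5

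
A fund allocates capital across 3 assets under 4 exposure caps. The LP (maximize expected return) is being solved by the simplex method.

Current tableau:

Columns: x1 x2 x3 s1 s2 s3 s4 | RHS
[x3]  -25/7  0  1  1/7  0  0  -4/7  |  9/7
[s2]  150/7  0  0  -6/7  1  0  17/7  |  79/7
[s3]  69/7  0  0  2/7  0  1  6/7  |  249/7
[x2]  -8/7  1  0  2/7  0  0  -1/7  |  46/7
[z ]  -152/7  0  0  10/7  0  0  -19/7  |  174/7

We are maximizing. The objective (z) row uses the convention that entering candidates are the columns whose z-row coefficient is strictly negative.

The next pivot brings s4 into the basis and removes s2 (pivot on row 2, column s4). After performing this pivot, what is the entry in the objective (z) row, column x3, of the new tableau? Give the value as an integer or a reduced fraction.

0

Pivot element is row 2, column s4: 17/7.
Normalize row 2: new (row 2, x3) = 0/(17/7) = 0.
z-row ← z-row − (-19/7)·(new row 2): 0 − (-19/7)·0 = 0.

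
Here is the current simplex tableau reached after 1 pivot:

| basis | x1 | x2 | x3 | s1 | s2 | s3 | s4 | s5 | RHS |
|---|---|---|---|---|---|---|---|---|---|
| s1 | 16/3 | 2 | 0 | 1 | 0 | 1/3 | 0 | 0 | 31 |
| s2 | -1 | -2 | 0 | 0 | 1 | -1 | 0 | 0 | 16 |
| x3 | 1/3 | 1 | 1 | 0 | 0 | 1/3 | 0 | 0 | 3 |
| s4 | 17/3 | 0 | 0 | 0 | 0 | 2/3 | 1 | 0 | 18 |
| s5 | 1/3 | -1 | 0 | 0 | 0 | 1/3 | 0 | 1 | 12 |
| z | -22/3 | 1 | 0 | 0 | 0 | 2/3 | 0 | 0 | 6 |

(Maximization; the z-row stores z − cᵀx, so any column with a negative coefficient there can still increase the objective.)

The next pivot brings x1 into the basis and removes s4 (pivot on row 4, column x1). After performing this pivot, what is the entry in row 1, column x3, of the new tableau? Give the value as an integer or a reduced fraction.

Pivot element is row 4, column x1: 17/3.
Normalize row 4: new (row 4, x3) = 0/(17/3) = 0.
row 1 ← row 1 − (16/3)·(new row 4): 0 − (16/3)·0 = 0.

0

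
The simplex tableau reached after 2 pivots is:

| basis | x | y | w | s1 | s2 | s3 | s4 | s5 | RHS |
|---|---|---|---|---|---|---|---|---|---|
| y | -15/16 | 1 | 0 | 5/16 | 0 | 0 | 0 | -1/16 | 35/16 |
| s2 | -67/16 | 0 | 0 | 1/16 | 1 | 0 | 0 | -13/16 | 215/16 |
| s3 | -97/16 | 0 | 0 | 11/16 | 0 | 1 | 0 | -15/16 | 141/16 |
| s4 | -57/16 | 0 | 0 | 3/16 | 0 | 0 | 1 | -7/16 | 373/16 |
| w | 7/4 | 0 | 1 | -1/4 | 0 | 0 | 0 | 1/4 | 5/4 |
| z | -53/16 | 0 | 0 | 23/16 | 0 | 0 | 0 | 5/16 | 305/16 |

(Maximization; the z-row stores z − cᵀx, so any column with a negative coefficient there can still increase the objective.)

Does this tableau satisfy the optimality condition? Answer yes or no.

Column x has objective-row coefficient -53/16, which is negative; an improving pivot exists, so not yet optimal.

no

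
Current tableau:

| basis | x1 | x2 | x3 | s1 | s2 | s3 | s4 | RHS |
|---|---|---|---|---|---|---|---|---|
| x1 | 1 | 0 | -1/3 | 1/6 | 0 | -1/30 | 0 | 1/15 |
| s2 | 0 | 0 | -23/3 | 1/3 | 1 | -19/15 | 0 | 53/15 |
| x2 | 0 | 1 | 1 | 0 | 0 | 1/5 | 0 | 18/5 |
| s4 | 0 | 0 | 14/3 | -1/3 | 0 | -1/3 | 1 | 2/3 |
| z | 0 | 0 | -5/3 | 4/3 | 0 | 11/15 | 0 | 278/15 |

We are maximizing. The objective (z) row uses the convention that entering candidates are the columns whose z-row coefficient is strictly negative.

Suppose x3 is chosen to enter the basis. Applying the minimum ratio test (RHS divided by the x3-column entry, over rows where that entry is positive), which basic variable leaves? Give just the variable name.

Ratios: row 1 (x1): entry -1/3 ≤ 0, skip; row 2 (s2): entry -23/3 ≤ 0, skip; row 3 (x2): (18/5)/1 = 18/5; row 4 (s4): (2/3)/(14/3) = 1/7.
Minimum ratio 1/7 is in the s4 row, so s4 leaves.

s4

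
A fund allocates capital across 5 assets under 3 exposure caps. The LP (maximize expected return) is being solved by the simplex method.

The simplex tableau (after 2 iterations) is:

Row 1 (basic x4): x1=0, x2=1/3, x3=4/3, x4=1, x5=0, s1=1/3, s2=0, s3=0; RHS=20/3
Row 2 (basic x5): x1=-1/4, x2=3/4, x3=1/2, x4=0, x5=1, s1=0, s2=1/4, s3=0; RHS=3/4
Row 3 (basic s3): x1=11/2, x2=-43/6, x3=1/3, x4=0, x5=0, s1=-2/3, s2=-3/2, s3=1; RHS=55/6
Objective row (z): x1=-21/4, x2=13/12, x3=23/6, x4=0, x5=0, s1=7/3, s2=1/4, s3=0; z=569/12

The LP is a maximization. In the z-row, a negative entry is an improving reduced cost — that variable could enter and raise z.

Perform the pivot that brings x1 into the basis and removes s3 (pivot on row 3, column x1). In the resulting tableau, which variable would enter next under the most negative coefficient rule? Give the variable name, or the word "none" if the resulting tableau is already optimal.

x2

Pivot element 11/2. New z-row = old z-row − (-21/4)·(row 3/(11/2)).
Updated z-row coefficients: x1: 0, x2: -190/33, x3: 137/33, x4: 0, x5: 0, s1: 56/33, s2: -13/11, s3: 21/22.
The most negative is -190/33 in column x2, so x2 would enter next.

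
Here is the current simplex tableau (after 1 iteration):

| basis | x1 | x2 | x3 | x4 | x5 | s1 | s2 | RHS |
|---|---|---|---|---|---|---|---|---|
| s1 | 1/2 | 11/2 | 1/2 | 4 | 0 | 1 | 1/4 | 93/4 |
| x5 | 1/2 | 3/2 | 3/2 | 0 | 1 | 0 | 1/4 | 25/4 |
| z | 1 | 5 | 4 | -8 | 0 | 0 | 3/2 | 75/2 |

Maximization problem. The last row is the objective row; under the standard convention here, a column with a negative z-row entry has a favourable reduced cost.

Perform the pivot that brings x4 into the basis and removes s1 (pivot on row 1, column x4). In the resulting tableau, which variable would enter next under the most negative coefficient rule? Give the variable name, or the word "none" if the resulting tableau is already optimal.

none

Pivot element 4. New z-row = old z-row − (-8)·(row 1/4).
Updated z-row coefficients: x1: 2, x2: 16, x3: 5, x4: 0, x5: 0, s1: 2, s2: 2.
No coefficient is strictly negative; the tableau after this pivot is optimal.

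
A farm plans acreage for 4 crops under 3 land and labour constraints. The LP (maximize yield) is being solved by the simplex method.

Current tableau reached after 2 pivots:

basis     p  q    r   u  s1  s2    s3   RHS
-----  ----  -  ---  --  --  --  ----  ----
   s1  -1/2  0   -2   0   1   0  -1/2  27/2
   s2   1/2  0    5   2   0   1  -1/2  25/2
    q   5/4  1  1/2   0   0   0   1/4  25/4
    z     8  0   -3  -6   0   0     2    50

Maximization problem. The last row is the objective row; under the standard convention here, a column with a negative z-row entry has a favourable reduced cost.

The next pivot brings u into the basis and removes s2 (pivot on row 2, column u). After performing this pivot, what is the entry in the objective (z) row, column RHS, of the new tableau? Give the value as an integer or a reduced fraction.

175/2

Pivot element is row 2, column u: 2.
Normalize row 2: new (row 2, RHS) = (25/2)/2 = 25/4.
z-row ← z-row − (-6)·(new row 2): 50 − (-6)·(25/4) = 175/2.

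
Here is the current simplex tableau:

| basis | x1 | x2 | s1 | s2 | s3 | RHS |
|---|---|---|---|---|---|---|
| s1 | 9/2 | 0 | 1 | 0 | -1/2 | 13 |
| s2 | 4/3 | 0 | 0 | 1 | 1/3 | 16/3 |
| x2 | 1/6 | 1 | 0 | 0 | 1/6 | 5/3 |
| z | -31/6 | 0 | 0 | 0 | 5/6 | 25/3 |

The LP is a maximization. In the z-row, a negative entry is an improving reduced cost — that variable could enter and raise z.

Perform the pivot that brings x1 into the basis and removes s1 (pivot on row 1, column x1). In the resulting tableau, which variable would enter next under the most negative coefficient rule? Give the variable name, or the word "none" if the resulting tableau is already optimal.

none

Pivot element 9/2. New z-row = old z-row − (-31/6)·(row 1/(9/2)).
Updated z-row coefficients: x1: 0, x2: 0, s1: 31/27, s2: 0, s3: 7/27.
No coefficient is strictly negative; the tableau after this pivot is optimal.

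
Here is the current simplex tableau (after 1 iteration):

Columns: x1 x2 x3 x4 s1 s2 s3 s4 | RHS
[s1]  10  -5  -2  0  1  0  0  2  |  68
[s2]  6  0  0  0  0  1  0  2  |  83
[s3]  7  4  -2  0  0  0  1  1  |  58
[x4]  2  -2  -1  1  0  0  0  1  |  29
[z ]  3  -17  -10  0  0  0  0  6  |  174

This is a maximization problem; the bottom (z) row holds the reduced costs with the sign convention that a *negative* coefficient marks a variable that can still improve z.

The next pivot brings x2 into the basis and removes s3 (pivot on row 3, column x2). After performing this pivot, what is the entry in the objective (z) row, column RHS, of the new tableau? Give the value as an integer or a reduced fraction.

841/2

Pivot element is row 3, column x2: 4.
Normalize row 3: new (row 3, RHS) = 58/4 = 29/2.
z-row ← z-row − (-17)·(new row 3): 174 − (-17)·(29/2) = 841/2.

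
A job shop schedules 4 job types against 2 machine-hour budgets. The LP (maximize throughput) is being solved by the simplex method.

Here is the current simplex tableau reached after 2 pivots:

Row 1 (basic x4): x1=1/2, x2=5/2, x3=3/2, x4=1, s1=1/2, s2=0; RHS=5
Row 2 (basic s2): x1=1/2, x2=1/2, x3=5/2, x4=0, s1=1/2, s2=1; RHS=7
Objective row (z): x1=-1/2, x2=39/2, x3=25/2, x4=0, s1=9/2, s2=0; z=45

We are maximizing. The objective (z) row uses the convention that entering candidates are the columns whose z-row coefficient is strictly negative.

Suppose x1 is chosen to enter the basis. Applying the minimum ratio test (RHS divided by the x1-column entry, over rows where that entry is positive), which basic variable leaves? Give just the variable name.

x4

Ratios: row 1 (x4): 5/(1/2) = 10; row 2 (s2): 7/(1/2) = 14.
Minimum ratio 10 is in the x4 row, so x4 leaves.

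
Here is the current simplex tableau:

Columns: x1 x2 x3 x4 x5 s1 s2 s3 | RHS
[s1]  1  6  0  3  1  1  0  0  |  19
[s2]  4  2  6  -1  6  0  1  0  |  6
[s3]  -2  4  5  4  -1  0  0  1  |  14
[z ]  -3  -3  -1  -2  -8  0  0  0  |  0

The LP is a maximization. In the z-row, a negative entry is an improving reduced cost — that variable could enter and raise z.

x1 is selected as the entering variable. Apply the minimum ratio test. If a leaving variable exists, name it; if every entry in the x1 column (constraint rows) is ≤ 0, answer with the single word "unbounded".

s2

Ratios: row 1 (s1): 19/1 = 19; row 2 (s2): 6/4 = 3/2; row 3 (s3): entry -2 ≤ 0, skip.
Minimum ratio is in the s2 row, so s2 leaves.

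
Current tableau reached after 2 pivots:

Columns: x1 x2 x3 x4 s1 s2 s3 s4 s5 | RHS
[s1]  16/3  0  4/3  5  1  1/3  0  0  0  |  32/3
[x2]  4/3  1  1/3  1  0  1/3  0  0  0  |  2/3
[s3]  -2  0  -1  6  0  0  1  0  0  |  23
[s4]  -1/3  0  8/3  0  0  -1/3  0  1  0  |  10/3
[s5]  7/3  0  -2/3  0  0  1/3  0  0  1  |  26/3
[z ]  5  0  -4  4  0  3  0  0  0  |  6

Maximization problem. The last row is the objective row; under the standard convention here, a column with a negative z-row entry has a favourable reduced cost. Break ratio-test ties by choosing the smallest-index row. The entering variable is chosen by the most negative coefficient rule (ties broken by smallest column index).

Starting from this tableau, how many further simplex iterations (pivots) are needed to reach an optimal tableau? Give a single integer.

1

pivot: x3 in, s4 out → z = 11
No improving column remains; optimal.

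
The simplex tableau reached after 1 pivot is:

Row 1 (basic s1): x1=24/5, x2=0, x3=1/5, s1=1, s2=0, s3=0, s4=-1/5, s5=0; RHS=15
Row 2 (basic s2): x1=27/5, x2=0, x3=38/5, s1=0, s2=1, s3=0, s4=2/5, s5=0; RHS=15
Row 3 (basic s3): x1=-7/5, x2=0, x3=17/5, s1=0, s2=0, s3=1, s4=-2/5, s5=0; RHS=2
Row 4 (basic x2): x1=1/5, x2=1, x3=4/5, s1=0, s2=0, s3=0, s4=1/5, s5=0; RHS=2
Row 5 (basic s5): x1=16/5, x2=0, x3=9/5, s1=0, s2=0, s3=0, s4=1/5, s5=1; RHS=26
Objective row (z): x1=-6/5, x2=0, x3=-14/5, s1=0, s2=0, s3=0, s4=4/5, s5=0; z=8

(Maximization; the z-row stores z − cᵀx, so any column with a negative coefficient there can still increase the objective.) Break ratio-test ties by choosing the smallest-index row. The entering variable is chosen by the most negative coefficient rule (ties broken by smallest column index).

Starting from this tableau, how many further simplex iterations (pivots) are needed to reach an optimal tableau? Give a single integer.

pivot: x3 in, s3 out → z = 164/17
pivot: x1 in, s2 out → z = 364/29
No improving column remains; optimal.

2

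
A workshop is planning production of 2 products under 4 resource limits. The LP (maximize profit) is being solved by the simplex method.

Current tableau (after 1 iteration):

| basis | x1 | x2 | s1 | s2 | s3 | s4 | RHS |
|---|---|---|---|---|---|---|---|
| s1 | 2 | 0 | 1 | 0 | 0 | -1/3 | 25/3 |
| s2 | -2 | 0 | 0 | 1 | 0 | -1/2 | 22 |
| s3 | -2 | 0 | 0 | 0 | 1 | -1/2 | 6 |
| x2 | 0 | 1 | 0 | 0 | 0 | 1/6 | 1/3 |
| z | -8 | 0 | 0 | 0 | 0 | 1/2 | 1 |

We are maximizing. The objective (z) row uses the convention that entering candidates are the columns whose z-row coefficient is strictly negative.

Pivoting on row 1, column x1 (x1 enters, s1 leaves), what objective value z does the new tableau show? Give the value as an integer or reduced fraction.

Minimum ratio for x1: (25/3)/2 = 25/6.
z changes by −(z-row coeff of x1)·ratio = −(-8)·(25/6) = 100/3.
New z = 1 + (100/3) = 103/3.

103/3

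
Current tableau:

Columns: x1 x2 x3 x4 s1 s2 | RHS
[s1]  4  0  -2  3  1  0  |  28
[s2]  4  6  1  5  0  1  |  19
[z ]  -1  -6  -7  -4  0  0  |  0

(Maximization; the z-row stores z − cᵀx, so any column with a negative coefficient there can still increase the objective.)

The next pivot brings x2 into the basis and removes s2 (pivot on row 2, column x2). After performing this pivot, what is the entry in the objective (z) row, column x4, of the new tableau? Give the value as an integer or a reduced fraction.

Pivot element is row 2, column x2: 6.
Normalize row 2: new (row 2, x4) = 5/6 = 5/6.
z-row ← z-row − (-6)·(new row 2): -4 − (-6)·(5/6) = 1.

1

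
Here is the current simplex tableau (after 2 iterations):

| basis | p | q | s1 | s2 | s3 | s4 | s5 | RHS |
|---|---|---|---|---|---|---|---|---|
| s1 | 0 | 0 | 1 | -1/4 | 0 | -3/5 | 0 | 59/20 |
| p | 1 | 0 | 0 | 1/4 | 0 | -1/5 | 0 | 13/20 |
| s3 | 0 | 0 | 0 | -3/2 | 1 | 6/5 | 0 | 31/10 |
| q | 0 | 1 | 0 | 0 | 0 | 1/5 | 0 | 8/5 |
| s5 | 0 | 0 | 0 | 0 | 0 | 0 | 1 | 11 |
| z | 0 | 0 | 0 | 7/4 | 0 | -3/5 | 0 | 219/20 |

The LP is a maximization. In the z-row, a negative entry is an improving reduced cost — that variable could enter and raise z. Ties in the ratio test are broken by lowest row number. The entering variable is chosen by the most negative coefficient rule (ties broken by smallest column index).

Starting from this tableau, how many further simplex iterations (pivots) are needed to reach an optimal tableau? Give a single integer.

1

pivot: s4 in, s3 out → z = 25/2
No improving column remains; optimal.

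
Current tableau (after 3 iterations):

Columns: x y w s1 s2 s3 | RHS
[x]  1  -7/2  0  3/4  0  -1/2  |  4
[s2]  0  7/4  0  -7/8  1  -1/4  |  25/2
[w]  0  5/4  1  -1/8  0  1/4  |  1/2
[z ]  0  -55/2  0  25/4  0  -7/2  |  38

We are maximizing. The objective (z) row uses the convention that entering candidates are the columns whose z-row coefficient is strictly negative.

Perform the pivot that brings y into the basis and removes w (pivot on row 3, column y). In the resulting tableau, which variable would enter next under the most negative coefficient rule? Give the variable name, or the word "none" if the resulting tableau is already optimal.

none

Pivot element 5/4. New z-row = old z-row − (-55/2)·(row 3/(5/4)).
Updated z-row coefficients: x: 0, y: 0, w: 22, s1: 7/2, s2: 0, s3: 2.
No coefficient is strictly negative; the tableau after this pivot is optimal.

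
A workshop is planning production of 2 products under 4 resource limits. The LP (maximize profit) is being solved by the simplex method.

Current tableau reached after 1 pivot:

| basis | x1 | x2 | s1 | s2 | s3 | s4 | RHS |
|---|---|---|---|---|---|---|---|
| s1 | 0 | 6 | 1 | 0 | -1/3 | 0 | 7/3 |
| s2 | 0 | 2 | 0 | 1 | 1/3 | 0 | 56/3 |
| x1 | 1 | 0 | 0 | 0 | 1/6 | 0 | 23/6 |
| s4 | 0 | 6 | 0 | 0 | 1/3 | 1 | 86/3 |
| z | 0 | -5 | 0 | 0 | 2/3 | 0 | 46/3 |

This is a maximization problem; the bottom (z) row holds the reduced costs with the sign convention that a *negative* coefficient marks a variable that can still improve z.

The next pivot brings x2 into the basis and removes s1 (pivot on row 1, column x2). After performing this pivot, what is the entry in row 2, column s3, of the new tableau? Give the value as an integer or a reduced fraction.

4/9

Pivot element is row 1, column x2: 6.
Normalize row 1: new (row 1, s3) = (-1/3)/6 = -1/18.
row 2 ← row 2 − 2·(new row 1): 1/3 − 2·(-1/18) = 4/9.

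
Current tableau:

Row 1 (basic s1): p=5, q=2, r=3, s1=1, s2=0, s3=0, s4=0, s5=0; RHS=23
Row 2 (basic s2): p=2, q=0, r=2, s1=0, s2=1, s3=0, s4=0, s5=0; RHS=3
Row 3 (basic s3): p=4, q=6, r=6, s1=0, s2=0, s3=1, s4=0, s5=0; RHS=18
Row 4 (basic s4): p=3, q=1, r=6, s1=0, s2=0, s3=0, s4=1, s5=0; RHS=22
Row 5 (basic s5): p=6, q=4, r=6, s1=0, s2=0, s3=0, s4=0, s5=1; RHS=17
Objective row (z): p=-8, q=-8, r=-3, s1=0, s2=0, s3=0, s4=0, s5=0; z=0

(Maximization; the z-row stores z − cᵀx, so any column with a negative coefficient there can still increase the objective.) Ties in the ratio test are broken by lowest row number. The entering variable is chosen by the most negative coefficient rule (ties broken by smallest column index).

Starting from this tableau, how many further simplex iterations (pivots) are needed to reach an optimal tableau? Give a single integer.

2

pivot: p in, s2 out → z = 12
pivot: q in, s3 out → z = 28
No improving column remains; optimal.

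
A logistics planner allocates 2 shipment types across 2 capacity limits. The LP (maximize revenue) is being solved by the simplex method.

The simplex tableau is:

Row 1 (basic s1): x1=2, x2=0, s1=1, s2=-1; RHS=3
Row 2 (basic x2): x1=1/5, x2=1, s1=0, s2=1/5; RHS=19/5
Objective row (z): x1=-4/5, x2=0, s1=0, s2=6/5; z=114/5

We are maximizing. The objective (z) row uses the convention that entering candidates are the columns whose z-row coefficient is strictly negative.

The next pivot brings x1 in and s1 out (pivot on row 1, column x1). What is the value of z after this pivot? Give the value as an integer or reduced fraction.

Minimum ratio for x1: 3/2 = 3/2.
z changes by −(z-row coeff of x1)·ratio = −(-4/5)·(3/2) = 6/5.
New z = 114/5 + (6/5) = 24.

24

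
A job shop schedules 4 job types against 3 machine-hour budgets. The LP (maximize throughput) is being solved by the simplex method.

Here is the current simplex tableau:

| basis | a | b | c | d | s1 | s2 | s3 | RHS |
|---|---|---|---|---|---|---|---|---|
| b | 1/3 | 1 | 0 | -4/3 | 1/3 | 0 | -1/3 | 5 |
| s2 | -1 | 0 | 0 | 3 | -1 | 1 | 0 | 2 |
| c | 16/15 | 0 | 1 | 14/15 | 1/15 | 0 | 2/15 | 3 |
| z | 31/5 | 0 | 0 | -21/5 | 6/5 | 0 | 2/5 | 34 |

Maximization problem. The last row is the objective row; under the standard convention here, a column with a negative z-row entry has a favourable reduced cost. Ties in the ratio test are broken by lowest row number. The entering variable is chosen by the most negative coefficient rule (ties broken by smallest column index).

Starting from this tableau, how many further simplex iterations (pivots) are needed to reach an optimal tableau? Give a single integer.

2

pivot: d in, s2 out → z = 184/5
pivot: s1 in, c out → z = 647/17
No improving column remains; optimal.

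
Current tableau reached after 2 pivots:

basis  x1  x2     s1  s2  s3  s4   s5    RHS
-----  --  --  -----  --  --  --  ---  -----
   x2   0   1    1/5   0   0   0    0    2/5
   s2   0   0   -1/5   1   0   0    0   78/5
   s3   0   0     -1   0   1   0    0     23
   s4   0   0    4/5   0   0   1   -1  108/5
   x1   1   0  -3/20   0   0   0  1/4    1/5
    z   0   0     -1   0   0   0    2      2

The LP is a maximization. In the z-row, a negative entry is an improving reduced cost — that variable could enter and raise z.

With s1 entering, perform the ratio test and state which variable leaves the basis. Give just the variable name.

Ratios: row 1 (x2): (2/5)/(1/5) = 2; row 2 (s2): entry -1/5 ≤ 0, skip; row 3 (s3): entry -1 ≤ 0, skip; row 4 (s4): (108/5)/(4/5) = 27; row 5 (x1): entry -3/20 ≤ 0, skip.
Minimum ratio 2 is in the x2 row, so x2 leaves.

x2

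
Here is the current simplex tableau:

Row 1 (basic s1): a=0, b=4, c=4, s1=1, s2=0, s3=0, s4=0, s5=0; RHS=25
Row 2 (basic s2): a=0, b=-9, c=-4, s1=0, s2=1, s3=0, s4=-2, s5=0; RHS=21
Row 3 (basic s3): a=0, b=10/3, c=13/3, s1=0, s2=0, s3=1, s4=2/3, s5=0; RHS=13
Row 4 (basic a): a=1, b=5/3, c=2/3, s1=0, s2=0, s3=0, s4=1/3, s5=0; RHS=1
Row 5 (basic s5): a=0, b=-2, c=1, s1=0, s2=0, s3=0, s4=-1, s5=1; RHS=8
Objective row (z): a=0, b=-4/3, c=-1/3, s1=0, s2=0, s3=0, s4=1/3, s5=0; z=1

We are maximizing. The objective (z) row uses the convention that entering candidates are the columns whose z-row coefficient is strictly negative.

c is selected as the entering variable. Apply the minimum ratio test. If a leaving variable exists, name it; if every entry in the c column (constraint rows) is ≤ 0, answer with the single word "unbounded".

Ratios: row 1 (s1): 25/4 = 25/4; row 2 (s2): entry -4 ≤ 0, skip; row 3 (s3): 13/(13/3) = 3; row 4 (a): 1/(2/3) = 3/2; row 5 (s5): 8/1 = 8.
Minimum ratio is in the a row, so a leaves.

a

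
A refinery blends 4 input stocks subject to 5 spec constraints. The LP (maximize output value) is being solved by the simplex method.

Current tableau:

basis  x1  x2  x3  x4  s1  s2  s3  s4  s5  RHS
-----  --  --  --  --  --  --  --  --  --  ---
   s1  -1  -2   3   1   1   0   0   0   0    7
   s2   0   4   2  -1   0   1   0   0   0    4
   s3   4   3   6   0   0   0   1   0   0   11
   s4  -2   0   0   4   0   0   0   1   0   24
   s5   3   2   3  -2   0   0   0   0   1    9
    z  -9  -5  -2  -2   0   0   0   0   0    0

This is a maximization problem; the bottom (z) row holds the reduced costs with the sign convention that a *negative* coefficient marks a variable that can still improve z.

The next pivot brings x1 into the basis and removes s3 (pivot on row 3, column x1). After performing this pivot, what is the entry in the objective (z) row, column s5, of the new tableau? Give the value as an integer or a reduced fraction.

0

Pivot element is row 3, column x1: 4.
Normalize row 3: new (row 3, s5) = 0/4 = 0.
z-row ← z-row − (-9)·(new row 3): 0 − (-9)·0 = 0.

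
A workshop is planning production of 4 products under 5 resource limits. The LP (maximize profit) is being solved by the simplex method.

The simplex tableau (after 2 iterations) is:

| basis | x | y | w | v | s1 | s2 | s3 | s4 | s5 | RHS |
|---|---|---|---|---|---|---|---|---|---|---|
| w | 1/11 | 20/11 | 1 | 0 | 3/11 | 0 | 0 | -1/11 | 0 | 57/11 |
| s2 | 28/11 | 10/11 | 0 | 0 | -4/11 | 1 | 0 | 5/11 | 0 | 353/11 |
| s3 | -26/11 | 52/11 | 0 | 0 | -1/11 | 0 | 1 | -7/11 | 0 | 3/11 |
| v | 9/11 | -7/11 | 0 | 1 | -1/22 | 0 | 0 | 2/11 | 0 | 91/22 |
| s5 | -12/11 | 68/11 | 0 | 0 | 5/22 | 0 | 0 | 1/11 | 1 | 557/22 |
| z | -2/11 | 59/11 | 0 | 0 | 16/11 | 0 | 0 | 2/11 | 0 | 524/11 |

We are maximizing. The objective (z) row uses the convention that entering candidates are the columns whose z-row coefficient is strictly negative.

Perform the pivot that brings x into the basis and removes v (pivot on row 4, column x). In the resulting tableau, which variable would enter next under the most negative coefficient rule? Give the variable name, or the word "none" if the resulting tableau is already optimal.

none

Pivot element 9/11. New z-row = old z-row − (-2/11)·(row 4/(9/11)).
Updated z-row coefficients: x: 0, y: 47/9, w: 0, v: 2/9, s1: 13/9, s2: 0, s3: 0, s4: 2/9, s5: 0.
No coefficient is strictly negative; the tableau after this pivot is optimal.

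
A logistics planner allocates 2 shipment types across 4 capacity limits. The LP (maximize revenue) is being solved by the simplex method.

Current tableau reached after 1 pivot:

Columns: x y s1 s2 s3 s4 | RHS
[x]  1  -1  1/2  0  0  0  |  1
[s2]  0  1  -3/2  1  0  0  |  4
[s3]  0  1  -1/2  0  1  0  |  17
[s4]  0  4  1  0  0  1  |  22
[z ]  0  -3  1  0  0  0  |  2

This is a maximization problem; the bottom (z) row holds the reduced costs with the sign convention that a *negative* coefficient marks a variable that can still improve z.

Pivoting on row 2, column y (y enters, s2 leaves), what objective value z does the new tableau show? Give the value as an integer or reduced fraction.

Minimum ratio for y: 4/1 = 4.
z changes by −(z-row coeff of y)·ratio = −(-3)·4 = 12.
New z = 2 + 12 = 14.

14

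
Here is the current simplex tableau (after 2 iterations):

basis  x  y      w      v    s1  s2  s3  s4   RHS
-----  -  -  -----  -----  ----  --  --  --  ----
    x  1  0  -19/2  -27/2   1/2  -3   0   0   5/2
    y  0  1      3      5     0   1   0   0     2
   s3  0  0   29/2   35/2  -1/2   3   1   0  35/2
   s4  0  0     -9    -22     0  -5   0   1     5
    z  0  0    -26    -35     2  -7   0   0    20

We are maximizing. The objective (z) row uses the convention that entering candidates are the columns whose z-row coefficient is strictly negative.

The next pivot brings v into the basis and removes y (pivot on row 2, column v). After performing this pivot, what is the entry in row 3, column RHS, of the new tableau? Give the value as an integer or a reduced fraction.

Pivot element is row 2, column v: 5.
Normalize row 2: new (row 2, RHS) = 2/5 = 2/5.
row 3 ← row 3 − (35/2)·(new row 2): 35/2 − (35/2)·(2/5) = 21/2.

21/2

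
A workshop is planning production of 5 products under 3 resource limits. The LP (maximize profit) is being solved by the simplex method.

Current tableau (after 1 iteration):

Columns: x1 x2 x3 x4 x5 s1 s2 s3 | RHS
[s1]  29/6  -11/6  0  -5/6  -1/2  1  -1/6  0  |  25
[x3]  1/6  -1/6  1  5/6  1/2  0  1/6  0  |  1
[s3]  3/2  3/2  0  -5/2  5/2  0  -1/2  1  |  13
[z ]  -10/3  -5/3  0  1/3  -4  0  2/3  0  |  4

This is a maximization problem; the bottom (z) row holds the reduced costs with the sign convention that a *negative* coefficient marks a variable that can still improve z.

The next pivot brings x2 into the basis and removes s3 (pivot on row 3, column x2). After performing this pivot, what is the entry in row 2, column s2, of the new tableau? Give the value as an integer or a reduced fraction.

1/9

Pivot element is row 3, column x2: 3/2.
Normalize row 3: new (row 3, s2) = (-1/2)/(3/2) = -1/3.
row 2 ← row 2 − (-1/6)·(new row 3): 1/6 − (-1/6)·(-1/3) = 1/9.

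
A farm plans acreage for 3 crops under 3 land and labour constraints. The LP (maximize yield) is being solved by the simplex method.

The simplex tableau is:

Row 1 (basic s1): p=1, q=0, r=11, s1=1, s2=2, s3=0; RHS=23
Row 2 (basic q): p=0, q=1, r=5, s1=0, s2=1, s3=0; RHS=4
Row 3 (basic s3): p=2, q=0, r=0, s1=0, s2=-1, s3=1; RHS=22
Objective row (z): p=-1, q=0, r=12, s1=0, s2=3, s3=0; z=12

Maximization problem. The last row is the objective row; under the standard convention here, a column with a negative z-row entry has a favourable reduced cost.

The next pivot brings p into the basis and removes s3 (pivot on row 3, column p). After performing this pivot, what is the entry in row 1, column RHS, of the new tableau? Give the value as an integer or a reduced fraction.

Pivot element is row 3, column p: 2.
Normalize row 3: new (row 3, RHS) = 22/2 = 11.
row 1 ← row 1 − 1·(new row 3): 23 − 1·11 = 12.

12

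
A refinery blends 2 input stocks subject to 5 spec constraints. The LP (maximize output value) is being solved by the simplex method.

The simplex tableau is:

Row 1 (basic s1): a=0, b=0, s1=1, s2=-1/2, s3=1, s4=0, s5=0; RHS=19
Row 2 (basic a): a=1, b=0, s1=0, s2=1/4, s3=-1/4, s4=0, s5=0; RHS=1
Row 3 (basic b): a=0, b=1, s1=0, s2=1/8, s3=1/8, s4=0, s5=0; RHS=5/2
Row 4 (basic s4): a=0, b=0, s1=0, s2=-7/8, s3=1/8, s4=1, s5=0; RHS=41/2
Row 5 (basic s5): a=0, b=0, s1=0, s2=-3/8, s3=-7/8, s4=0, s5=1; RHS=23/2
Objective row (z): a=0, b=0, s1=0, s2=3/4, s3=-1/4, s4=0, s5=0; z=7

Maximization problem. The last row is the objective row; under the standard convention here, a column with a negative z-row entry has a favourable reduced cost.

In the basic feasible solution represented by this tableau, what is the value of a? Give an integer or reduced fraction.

1

a is basic (row 2); its value is the RHS of that row: 1.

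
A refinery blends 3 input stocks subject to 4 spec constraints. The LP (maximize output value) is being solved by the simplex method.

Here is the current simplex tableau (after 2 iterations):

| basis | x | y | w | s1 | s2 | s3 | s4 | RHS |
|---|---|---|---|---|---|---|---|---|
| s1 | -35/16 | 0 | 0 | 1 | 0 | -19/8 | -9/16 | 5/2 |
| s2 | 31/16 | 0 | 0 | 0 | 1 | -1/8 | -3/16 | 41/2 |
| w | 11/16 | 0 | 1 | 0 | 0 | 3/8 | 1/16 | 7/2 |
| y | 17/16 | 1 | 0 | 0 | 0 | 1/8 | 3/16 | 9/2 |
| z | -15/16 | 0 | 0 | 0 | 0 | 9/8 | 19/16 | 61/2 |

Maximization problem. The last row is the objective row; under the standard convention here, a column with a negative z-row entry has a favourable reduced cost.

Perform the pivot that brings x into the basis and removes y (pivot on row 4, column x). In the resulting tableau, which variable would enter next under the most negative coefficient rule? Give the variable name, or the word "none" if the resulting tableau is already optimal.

Pivot element 17/16. New z-row = old z-row − (-15/16)·(row 4/(17/16)).
Updated z-row coefficients: x: 0, y: 15/17, w: 0, s1: 0, s2: 0, s3: 21/17, s4: 23/17.
No coefficient is strictly negative; the tableau after this pivot is optimal.

none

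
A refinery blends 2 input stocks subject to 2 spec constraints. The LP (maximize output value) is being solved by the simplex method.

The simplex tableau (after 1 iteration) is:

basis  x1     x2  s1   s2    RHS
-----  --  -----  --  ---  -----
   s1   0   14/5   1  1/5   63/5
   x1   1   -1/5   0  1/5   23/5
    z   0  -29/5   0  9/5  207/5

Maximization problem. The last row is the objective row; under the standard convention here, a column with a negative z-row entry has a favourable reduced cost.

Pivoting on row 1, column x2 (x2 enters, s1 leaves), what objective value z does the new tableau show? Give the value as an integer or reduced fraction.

135/2

Minimum ratio for x2: (63/5)/(14/5) = 9/2.
z changes by −(z-row coeff of x2)·ratio = −(-29/5)·(9/2) = 261/10.
New z = 207/5 + (261/10) = 135/2.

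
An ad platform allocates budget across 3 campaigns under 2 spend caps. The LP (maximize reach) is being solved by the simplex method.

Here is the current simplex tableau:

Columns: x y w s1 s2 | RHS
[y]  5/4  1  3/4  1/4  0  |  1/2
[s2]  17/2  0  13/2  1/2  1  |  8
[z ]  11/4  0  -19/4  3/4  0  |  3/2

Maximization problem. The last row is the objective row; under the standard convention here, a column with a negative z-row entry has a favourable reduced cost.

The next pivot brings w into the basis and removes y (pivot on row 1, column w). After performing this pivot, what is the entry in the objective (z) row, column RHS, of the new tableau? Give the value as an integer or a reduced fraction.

Pivot element is row 1, column w: 3/4.
Normalize row 1: new (row 1, RHS) = (1/2)/(3/4) = 2/3.
z-row ← z-row − (-19/4)·(new row 1): 3/2 − (-19/4)·(2/3) = 14/3.

14/3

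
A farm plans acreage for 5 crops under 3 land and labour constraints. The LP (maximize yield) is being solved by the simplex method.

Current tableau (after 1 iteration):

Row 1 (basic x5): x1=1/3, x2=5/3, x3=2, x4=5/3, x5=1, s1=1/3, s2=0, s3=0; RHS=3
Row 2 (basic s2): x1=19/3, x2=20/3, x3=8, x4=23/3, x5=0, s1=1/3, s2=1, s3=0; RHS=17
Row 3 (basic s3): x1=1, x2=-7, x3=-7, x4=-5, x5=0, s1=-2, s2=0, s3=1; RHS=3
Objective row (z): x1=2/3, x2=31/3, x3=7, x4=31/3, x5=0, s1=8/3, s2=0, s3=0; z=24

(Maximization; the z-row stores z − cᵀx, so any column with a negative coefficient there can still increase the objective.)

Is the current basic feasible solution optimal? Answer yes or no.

No objective-row coefficient is strictly negative, so no entering variable exists; the tableau is optimal.

yes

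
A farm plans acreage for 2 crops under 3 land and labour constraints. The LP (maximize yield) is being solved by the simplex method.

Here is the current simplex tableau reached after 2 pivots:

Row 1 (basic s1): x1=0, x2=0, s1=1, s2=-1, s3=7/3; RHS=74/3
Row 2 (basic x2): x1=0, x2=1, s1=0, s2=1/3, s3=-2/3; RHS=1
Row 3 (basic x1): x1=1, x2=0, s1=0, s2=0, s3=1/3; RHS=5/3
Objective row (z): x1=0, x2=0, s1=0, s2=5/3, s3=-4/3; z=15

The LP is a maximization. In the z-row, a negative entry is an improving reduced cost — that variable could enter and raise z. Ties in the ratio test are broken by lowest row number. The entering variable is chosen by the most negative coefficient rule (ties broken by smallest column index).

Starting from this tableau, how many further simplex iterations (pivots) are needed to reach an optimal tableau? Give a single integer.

pivot: s3 in, x1 out → z = 65/3
No improving column remains; optimal.

1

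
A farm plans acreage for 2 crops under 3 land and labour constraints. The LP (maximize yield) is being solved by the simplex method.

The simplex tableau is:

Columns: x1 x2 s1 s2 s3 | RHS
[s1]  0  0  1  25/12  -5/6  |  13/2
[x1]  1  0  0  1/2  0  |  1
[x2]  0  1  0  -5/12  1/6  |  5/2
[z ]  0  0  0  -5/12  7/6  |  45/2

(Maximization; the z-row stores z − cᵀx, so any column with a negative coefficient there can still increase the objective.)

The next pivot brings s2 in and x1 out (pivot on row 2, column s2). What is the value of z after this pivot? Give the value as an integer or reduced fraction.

Minimum ratio for s2: 1/(1/2) = 2.
z changes by −(z-row coeff of s2)·ratio = −(-5/12)·2 = 5/6.
New z = 45/2 + (5/6) = 70/3.

70/3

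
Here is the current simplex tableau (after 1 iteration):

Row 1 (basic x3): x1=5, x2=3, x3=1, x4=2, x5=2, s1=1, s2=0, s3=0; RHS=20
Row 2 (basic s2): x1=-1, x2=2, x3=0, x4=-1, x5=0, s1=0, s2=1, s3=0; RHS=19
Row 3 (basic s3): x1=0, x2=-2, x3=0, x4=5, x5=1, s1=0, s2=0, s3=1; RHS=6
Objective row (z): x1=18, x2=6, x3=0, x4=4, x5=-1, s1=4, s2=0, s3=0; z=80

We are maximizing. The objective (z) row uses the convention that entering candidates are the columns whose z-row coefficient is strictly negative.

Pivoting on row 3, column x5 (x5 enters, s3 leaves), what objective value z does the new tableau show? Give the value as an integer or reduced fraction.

86

Minimum ratio for x5: 6/1 = 6.
z changes by −(z-row coeff of x5)·ratio = −(-1)·6 = 6.
New z = 80 + 6 = 86.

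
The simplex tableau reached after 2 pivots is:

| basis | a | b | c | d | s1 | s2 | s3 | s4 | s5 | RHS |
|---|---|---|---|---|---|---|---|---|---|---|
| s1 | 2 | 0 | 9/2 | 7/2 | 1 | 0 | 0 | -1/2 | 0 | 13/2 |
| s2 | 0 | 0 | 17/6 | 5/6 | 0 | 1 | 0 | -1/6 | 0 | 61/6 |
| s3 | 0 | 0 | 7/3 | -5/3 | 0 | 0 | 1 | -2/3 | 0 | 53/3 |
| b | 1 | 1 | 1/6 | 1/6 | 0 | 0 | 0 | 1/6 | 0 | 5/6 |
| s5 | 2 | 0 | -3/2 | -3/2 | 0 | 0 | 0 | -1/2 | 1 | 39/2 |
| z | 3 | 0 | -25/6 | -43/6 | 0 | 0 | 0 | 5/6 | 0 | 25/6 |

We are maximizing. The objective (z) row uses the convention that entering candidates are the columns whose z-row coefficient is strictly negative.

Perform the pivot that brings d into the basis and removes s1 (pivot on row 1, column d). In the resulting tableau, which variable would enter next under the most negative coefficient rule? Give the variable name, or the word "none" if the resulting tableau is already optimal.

s4

Pivot element 7/2. New z-row = old z-row − (-43/6)·(row 1/(7/2)).
Updated z-row coefficients: a: 149/21, b: 0, c: 106/21, d: 0, s1: 43/21, s2: 0, s3: 0, s4: -4/21, s5: 0.
The most negative is -4/21 in column s4, so s4 would enter next.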